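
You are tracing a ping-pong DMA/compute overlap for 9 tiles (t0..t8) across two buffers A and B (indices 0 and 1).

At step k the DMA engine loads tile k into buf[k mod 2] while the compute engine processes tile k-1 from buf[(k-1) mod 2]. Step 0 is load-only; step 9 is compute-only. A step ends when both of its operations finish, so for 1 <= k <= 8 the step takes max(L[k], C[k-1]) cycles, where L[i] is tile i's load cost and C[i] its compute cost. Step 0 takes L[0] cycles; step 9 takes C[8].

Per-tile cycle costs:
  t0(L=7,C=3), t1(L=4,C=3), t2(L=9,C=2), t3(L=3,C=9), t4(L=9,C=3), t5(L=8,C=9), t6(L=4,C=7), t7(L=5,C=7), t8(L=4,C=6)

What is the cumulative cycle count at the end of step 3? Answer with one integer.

k=0 load=t0/7c comp=- wait=7 total=7
k=1 load=t1/4c comp=t0/3c wait=4 total=11
k=2 load=t2/9c comp=t1/3c wait=9 total=20
k=3 load=t3/3c comp=t2/2c wait=3 total=23
k=4 load=t4/9c comp=t3/9c wait=9 total=32
k=5 load=t5/8c comp=t4/3c wait=8 total=40
k=6 load=t6/4c comp=t5/9c wait=9 total=49
k=7 load=t7/5c comp=t6/7c wait=7 total=56
k=8 load=t8/4c comp=t7/7c wait=7 total=63
k=9 load=- comp=t8/6c wait=6 total=69

end_cycle[3] = 23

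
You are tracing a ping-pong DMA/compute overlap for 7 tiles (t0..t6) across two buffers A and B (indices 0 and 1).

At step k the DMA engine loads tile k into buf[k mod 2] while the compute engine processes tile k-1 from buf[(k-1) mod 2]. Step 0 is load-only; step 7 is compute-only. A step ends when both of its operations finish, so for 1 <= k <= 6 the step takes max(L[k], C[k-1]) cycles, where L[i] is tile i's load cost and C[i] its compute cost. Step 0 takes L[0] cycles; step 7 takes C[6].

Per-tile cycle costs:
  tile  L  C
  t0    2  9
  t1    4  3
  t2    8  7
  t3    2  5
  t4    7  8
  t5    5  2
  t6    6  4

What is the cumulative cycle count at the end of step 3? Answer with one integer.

end_cycle[3] = 26

k=0 load=t0/2c comp=- wait=2 total=2
k=1 load=t1/4c comp=t0/9c wait=9 total=11
k=2 load=t2/8c comp=t1/3c wait=8 total=19
k=3 load=t3/2c comp=t2/7c wait=7 total=26
k=4 load=t4/7c comp=t3/5c wait=7 total=33
k=5 load=t5/5c comp=t4/8c wait=8 total=41
k=6 load=t6/6c comp=t5/2c wait=6 total=47
k=7 load=- comp=t6/4c wait=4 total=51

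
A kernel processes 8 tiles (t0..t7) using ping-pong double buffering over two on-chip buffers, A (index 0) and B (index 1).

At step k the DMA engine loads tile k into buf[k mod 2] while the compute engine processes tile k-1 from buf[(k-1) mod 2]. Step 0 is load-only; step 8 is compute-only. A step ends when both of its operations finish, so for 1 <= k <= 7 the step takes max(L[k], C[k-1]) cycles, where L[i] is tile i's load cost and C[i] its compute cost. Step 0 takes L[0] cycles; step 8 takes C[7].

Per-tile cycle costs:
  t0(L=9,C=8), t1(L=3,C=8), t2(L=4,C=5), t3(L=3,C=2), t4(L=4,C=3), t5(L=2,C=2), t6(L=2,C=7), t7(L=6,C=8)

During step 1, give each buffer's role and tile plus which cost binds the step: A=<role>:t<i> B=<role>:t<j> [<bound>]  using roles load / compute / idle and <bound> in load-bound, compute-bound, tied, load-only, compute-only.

[0] DMA t0→A (9c) ∥ CU idle ⇒ 9c, clock 9
[1] DMA t1→B (3c) ∥ CU A:t0 (8c) ⇒ 8c, clock 17
[2] DMA t2→A (4c) ∥ CU B:t1 (8c) ⇒ 8c, clock 25
[3] DMA t3→B (3c) ∥ CU A:t2 (5c) ⇒ 5c, clock 30
[4] DMA t4→A (4c) ∥ CU B:t3 (2c) ⇒ 4c, clock 34
[5] DMA t5→B (2c) ∥ CU A:t4 (3c) ⇒ 3c, clock 37
[6] DMA t6→A (2c) ∥ CU B:t5 (2c) ⇒ 2c, clock 39
[7] DMA t7→B (6c) ∥ CU A:t6 (7c) ⇒ 7c, clock 46
[8] DMA idle ∥ CU B:t7 (8c) ⇒ 8c, clock 54

step 1: A=compute:t0 B=load:t1 [compute-bound]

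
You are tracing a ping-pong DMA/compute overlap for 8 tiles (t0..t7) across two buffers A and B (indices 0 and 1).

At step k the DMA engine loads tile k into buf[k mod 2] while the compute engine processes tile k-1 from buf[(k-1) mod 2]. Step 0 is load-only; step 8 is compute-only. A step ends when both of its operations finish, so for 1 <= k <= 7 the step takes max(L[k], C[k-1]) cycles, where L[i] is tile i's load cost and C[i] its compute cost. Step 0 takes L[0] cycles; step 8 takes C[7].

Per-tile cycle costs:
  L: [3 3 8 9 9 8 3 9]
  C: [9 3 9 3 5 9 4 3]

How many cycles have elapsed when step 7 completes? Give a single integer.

[0] DMA t0→A (3c) ∥ CU idle ⇒ 3c, clock 3
[1] DMA t1→B (3c) ∥ CU A:t0 (9c) ⇒ 9c, clock 12
[2] DMA t2→A (8c) ∥ CU B:t1 (3c) ⇒ 8c, clock 20
[3] DMA t3→B (9c) ∥ CU A:t2 (9c) ⇒ 9c, clock 29
[4] DMA t4→A (9c) ∥ CU B:t3 (3c) ⇒ 9c, clock 38
[5] DMA t5→B (8c) ∥ CU A:t4 (5c) ⇒ 8c, clock 46
[6] DMA t6→A (3c) ∥ CU B:t5 (9c) ⇒ 9c, clock 55
[7] DMA t7→B (9c) ∥ CU A:t6 (4c) ⇒ 9c, clock 64
[8] DMA idle ∥ CU B:t7 (3c) ⇒ 3c, clock 67

end_cycle[7] = 64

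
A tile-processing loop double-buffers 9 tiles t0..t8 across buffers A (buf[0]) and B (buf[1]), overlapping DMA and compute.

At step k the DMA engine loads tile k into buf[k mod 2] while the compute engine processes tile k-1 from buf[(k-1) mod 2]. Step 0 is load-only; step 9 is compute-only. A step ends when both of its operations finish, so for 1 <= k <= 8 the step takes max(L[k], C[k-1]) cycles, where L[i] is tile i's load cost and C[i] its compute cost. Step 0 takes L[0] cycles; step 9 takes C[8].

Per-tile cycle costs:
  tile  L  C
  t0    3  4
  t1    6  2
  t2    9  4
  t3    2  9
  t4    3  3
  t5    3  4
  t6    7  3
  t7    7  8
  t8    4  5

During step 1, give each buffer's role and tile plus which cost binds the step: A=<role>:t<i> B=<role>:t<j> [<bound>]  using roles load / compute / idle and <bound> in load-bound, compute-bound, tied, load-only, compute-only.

k=0 load=t0/3c comp=- wait=3 total=3
k=1 load=t1/6c comp=t0/4c wait=6 total=9
k=2 load=t2/9c comp=t1/2c wait=9 total=18
k=3 load=t3/2c comp=t2/4c wait=4 total=22
k=4 load=t4/3c comp=t3/9c wait=9 total=31
k=5 load=t5/3c comp=t4/3c wait=3 total=34
k=6 load=t6/7c comp=t5/4c wait=7 total=41
k=7 load=t7/7c comp=t6/3c wait=7 total=48
k=8 load=t8/4c comp=t7/8c wait=8 total=56
k=9 load=- comp=t8/5c wait=5 total=61

step 1: A=compute:t0 B=load:t1 [load-bound]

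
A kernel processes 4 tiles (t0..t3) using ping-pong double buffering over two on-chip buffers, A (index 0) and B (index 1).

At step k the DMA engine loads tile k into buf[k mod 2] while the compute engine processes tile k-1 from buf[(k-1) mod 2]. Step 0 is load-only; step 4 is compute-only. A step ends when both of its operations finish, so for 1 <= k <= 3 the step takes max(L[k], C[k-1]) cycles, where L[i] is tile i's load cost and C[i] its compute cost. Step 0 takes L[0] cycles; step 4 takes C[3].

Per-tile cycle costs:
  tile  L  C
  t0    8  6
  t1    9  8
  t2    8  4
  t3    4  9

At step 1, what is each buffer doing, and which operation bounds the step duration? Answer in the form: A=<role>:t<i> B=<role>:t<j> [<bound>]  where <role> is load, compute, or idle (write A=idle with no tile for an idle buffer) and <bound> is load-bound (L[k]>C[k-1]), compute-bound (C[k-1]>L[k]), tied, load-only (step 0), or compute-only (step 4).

step 1: A=compute:t0 B=load:t1 [load-bound]

[0] DMA t0→A (8c) ∥ CU idle ⇒ 8c, clock 8
[1] DMA t1→B (9c) ∥ CU A:t0 (6c) ⇒ 9c, clock 17
[2] DMA t2→A (8c) ∥ CU B:t1 (8c) ⇒ 8c, clock 25
[3] DMA t3→B (4c) ∥ CU A:t2 (4c) ⇒ 4c, clock 29
[4] DMA idle ∥ CU B:t3 (9c) ⇒ 9c, clock 38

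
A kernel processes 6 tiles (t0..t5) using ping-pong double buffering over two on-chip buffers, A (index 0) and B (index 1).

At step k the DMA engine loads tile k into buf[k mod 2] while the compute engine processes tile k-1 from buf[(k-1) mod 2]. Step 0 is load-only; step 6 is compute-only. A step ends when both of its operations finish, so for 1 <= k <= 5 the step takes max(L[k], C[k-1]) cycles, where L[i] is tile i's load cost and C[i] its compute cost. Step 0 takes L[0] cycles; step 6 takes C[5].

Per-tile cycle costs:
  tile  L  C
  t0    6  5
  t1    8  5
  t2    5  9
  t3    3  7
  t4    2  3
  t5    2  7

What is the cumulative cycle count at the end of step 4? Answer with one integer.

k=0 load=t0/6c comp=- wait=6 total=6
k=1 load=t1/8c comp=t0/5c wait=8 total=14
k=2 load=t2/5c comp=t1/5c wait=5 total=19
k=3 load=t3/3c comp=t2/9c wait=9 total=28
k=4 load=t4/2c comp=t3/7c wait=7 total=35
k=5 load=t5/2c comp=t4/3c wait=3 total=38
k=6 load=- comp=t5/7c wait=7 total=45

end_cycle[4] = 35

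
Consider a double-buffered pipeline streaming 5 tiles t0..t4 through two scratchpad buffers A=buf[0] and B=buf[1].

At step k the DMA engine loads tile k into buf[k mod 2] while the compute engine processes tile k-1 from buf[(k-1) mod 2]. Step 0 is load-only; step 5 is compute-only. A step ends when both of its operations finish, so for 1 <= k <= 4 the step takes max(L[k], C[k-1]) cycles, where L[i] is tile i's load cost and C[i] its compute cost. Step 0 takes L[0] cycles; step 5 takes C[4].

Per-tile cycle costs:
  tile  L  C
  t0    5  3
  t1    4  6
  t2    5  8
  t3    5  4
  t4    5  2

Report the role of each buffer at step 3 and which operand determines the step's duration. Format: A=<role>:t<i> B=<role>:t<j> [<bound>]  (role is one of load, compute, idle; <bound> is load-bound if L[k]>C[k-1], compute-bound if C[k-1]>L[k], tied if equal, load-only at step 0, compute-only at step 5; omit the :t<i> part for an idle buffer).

step 0: L[0]=5 → dur=5, Σ=5 | A=load:t0 B=idle [load-only]
step 1: L[1]=4 C[0]=3 → dur=4, Σ=9 | A=compute:t0 B=load:t1 [load-bound]
step 2: L[2]=5 C[1]=6 → dur=6, Σ=15 | A=load:t2 B=compute:t1 [compute-bound]
step 3: L[3]=5 C[2]=8 → dur=8, Σ=23 | A=compute:t2 B=load:t3 [compute-bound]
step 4: L[4]=5 C[3]=4 → dur=5, Σ=28 | A=load:t4 B=compute:t3 [load-bound]
step 5: C[4]=2 → dur=2, Σ=30 | A=compute:t4 B=idle [compute-only]

step 3: A=compute:t2 B=load:t3 [compute-bound]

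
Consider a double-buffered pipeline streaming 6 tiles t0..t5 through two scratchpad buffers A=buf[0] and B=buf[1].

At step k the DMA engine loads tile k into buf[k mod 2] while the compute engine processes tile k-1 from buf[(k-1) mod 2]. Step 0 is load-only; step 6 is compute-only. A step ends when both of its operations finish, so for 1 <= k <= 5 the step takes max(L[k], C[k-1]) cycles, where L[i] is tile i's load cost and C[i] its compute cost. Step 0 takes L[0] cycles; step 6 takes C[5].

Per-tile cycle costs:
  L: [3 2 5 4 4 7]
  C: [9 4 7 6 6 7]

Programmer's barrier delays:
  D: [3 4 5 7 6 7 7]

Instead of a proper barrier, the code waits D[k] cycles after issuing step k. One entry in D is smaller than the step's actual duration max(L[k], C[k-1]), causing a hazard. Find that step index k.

step 0: need L[0]=3 = 3; D[0]=3 ok
step 1: need max(L[1]=2,C[0]=9) = 9; D[1]=4 SHORT
step 2: need max(L[2]=5,C[1]=4) = 5; D[2]=5 ok
step 3: need max(L[3]=4,C[2]=7) = 7; D[3]=7 ok
step 4: need max(L[4]=4,C[3]=6) = 6; D[4]=6 ok
step 5: need max(L[5]=7,C[4]=6) = 7; D[5]=7 ok
step 6: need C[5]=7 = 7; D[6]=7 ok

hazard at step 1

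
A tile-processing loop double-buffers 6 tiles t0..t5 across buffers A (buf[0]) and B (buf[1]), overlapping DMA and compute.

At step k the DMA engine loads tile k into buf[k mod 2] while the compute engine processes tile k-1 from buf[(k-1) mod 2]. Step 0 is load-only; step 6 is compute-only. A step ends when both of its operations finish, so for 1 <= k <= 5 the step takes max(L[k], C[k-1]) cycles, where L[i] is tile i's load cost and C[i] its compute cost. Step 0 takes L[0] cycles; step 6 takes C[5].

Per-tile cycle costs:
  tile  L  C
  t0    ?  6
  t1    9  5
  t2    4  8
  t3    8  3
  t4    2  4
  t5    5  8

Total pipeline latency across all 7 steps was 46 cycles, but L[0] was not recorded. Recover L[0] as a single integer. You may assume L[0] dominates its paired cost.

L[0] = 8

step 0 | dur = L[0]=? = L[0]  (unknown; binding)
step 1 | dur = max(L[1]=9, C[0]=6) = 9
step 2 | dur = max(L[2]=4, C[1]=5) = 5
step 3 | dur = max(L[3]=8, C[2]=8) = 8
step 4 | dur = max(L[4]=2, C[3]=3) = 3
step 5 | dur = max(L[5]=5, C[4]=4) = 5
step 6 | dur = C[5]=8 = 8
sum of known step durations = 38
dur[0] = total - known = 46 - 38 = 8
L[0] is the binding max in step 0, so L[0] = dur[0] = 8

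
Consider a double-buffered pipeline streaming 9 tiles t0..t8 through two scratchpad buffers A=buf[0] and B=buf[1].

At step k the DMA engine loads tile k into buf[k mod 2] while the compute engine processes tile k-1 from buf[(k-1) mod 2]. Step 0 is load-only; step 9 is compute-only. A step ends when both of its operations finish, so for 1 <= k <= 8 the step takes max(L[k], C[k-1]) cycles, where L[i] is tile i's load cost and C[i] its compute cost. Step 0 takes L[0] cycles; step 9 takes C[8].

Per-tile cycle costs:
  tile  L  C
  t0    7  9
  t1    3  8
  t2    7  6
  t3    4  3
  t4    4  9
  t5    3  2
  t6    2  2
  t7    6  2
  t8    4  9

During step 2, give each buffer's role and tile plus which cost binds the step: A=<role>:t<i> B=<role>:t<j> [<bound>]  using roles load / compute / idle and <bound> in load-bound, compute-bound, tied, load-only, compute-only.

step 2: A=load:t2 B=compute:t1 [compute-bound]

step 0: L[0]=7 → dur=7, Σ=7 | A=load:t0 B=idle [load-only]
step 1: L[1]=3 C[0]=9 → dur=9, Σ=16 | A=compute:t0 B=load:t1 [compute-bound]
step 2: L[2]=7 C[1]=8 → dur=8, Σ=24 | A=load:t2 B=compute:t1 [compute-bound]
step 3: L[3]=4 C[2]=6 → dur=6, Σ=30 | A=compute:t2 B=load:t3 [compute-bound]
step 4: L[4]=4 C[3]=3 → dur=4, Σ=34 | A=load:t4 B=compute:t3 [load-bound]
step 5: L[5]=3 C[4]=9 → dur=9, Σ=43 | A=compute:t4 B=load:t5 [compute-bound]
step 6: L[6]=2 C[5]=2 → dur=2, Σ=45 | A=load:t6 B=compute:t5 [tied]
step 7: L[7]=6 C[6]=2 → dur=6, Σ=51 | A=compute:t6 B=load:t7 [load-bound]
step 8: L[8]=4 C[7]=2 → dur=4, Σ=55 | A=load:t8 B=compute:t7 [load-bound]
step 9: C[8]=9 → dur=9, Σ=64 | A=compute:t8 B=idle [compute-only]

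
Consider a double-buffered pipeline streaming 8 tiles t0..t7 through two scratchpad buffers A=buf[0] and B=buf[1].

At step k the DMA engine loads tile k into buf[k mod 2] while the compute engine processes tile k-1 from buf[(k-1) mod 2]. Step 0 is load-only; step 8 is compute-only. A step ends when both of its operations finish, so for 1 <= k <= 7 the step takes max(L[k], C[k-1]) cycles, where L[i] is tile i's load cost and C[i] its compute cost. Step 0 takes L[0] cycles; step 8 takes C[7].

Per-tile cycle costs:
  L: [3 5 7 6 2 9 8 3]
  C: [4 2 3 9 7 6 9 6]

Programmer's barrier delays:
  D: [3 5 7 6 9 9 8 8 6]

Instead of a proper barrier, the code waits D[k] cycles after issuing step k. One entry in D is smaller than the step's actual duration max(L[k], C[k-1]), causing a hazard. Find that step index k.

step 0: need L[0]=3 = 3; D[0]=3 ok
step 1: need max(L[1]=5,C[0]=4) = 5; D[1]=5 ok
step 2: need max(L[2]=7,C[1]=2) = 7; D[2]=7 ok
step 3: need max(L[3]=6,C[2]=3) = 6; D[3]=6 ok
step 4: need max(L[4]=2,C[3]=9) = 9; D[4]=9 ok
step 5: need max(L[5]=9,C[4]=7) = 9; D[5]=9 ok
step 6: need max(L[6]=8,C[5]=6) = 8; D[6]=8 ok
step 7: need max(L[7]=3,C[6]=9) = 9; D[7]=8 SHORT
step 8: need C[7]=6 = 6; D[8]=6 ok

hazard at step 7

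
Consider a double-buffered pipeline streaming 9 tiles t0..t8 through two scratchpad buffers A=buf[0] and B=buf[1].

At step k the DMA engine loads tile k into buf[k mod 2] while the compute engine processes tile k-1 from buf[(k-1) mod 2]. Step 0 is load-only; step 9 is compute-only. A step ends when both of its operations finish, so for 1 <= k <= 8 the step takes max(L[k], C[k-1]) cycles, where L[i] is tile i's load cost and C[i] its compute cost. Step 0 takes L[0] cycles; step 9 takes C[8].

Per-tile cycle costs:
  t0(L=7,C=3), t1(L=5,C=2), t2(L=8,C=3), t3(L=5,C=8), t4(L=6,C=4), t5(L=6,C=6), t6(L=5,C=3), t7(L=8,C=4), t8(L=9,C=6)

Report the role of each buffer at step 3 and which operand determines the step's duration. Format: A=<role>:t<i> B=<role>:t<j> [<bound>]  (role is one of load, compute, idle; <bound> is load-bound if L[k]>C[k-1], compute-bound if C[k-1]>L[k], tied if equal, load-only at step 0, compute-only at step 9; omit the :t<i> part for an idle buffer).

step 3: A=compute:t2 B=load:t3 [load-bound]

k=0 load=t0/7c comp=- wait=7 total=7
k=1 load=t1/5c comp=t0/3c wait=5 total=12
k=2 load=t2/8c comp=t1/2c wait=8 total=20
k=3 load=t3/5c comp=t2/3c wait=5 total=25
k=4 load=t4/6c comp=t3/8c wait=8 total=33
k=5 load=t5/6c comp=t4/4c wait=6 total=39
k=6 load=t6/5c comp=t5/6c wait=6 total=45
k=7 load=t7/8c comp=t6/3c wait=8 total=53
k=8 load=t8/9c comp=t7/4c wait=9 total=62
k=9 load=- comp=t8/6c wait=6 total=68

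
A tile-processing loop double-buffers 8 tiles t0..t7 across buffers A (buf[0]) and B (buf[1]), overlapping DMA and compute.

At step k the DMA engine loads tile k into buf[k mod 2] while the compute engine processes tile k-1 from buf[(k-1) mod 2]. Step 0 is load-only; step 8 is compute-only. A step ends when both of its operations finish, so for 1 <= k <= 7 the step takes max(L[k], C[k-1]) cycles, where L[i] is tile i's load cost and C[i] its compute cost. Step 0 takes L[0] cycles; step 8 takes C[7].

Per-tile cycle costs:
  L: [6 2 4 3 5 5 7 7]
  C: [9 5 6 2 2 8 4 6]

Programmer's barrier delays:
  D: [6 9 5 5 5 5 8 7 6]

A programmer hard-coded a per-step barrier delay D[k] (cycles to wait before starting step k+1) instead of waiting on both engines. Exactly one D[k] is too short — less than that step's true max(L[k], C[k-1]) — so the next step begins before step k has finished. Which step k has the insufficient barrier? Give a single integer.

[0] required=L[0]=6=6 vs D=6 ok
[1] required=max(L[1]=2,C[0]=9)=9 vs D=9 ok
[2] required=max(L[2]=4,C[1]=5)=5 vs D=5 ok
[3] required=max(L[3]=3,C[2]=6)=6 vs D=5 SHORT
[4] required=max(L[4]=5,C[3]=2)=5 vs D=5 ok
[5] required=max(L[5]=5,C[4]=2)=5 vs D=5 ok
[6] required=max(L[6]=7,C[5]=8)=8 vs D=8 ok
[7] required=max(L[7]=7,C[6]=4)=7 vs D=7 ok
[8] required=C[7]=6=6 vs D=6 ok

hazard at step 3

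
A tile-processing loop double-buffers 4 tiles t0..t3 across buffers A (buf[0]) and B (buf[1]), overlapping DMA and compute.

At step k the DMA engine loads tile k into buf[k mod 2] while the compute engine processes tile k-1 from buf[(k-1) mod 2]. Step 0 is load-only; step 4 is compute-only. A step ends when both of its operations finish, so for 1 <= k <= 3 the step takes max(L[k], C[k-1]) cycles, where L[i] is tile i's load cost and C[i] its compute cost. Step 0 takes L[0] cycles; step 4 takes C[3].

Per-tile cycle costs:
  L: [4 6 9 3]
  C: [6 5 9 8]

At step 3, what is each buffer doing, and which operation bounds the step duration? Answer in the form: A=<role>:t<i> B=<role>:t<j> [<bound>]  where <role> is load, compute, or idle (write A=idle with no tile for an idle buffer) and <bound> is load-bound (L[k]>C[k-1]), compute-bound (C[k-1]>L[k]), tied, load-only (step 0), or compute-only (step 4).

step 3: A=compute:t2 B=load:t3 [compute-bound]

  0. 4=4c; end=4; A:t0 B:-
  1. max(6,6)=6c; end=10; A:t0 B:t1
  2. max(9,5)=9c; end=19; A:t2 B:t1
  3. max(3,9)=9c; end=28; A:t2 B:t3
  4. 8=8c; end=36; A:t2 B:t3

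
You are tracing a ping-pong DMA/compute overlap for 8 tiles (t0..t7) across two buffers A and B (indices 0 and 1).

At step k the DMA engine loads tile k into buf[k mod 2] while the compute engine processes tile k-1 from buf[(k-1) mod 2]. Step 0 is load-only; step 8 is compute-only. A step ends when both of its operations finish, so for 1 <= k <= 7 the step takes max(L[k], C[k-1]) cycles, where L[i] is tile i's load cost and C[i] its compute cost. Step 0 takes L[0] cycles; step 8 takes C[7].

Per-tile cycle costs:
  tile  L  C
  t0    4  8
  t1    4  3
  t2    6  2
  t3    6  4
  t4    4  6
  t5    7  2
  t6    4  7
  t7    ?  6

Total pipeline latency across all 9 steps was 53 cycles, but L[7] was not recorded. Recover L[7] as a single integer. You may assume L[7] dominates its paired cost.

L[7] = 8

step 0 → dur = L[0]=4 = 4
step 1 → dur = max(L[1]=4, C[0]=8) = 8
step 2 → dur = max(L[2]=6, C[1]=3) = 6
step 3 → dur = max(L[3]=6, C[2]=2) = 6
step 4 → dur = max(L[4]=4, C[3]=4) = 4
step 5 → dur = max(L[5]=7, C[4]=6) = 7
step 6 → dur = max(L[6]=4, C[5]=2) = 4
step 7 → dur = max(L[7]=?, C[6]=7) = L[7]  (unknown; binding)
step 8 → dur = C[7]=6 = 6
sum of known step durations = 45
dur[7] = total - known = 53 - 45 = 8
L[7] is the binding max in step 7, so L[7] = dur[7] = 8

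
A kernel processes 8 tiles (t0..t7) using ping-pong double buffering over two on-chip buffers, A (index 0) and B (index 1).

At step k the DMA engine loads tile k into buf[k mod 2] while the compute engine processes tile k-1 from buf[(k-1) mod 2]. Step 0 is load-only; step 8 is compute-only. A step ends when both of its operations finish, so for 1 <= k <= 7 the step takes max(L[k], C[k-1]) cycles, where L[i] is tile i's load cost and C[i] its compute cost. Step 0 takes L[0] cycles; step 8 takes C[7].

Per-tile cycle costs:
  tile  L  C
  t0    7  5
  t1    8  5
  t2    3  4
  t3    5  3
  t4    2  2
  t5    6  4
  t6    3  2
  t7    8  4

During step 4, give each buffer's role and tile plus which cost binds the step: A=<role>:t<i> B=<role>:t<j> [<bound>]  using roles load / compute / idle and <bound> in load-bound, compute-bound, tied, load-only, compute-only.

[0] DMA t0→A (7c) ∥ CU idle ⇒ 7c, clock 7
[1] DMA t1→B (8c) ∥ CU A:t0 (5c) ⇒ 8c, clock 15
[2] DMA t2→A (3c) ∥ CU B:t1 (5c) ⇒ 5c, clock 20
[3] DMA t3→B (5c) ∥ CU A:t2 (4c) ⇒ 5c, clock 25
[4] DMA t4→A (2c) ∥ CU B:t3 (3c) ⇒ 3c, clock 28
[5] DMA t5→B (6c) ∥ CU A:t4 (2c) ⇒ 6c, clock 34
[6] DMA t6→A (3c) ∥ CU B:t5 (4c) ⇒ 4c, clock 38
[7] DMA t7→B (8c) ∥ CU A:t6 (2c) ⇒ 8c, clock 46
[8] DMA idle ∥ CU B:t7 (4c) ⇒ 4c, clock 50

step 4: A=load:t4 B=compute:t3 [compute-bound]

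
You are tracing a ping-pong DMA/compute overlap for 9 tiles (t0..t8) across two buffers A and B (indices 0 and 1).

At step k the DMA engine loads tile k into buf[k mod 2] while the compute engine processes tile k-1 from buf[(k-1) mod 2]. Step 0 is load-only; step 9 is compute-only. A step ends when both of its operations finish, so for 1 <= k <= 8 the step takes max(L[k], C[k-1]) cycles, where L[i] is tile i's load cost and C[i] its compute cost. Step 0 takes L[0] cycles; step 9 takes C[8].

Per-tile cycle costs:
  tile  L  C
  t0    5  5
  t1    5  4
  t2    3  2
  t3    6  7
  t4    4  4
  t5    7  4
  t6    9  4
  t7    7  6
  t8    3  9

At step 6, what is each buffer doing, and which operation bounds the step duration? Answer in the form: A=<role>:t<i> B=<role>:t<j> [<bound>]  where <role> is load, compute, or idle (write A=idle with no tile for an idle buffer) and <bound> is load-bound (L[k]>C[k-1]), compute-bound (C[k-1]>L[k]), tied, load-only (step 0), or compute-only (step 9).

step 0: L[0]=5 → dur=5, Σ=5 | A=load:t0 B=idle [load-only]
step 1: L[1]=5 C[0]=5 → dur=5, Σ=10 | A=compute:t0 B=load:t1 [tied]
step 2: L[2]=3 C[1]=4 → dur=4, Σ=14 | A=load:t2 B=compute:t1 [compute-bound]
step 3: L[3]=6 C[2]=2 → dur=6, Σ=20 | A=compute:t2 B=load:t3 [load-bound]
step 4: L[4]=4 C[3]=7 → dur=7, Σ=27 | A=load:t4 B=compute:t3 [compute-bound]
step 5: L[5]=7 C[4]=4 → dur=7, Σ=34 | A=compute:t4 B=load:t5 [load-bound]
step 6: L[6]=9 C[5]=4 → dur=9, Σ=43 | A=load:t6 B=compute:t5 [load-bound]
step 7: L[7]=7 C[6]=4 → dur=7, Σ=50 | A=compute:t6 B=load:t7 [load-bound]
step 8: L[8]=3 C[7]=6 → dur=6, Σ=56 | A=load:t8 B=compute:t7 [compute-bound]
step 9: C[8]=9 → dur=9, Σ=65 | A=compute:t8 B=idle [compute-only]

step 6: A=load:t6 B=compute:t5 [load-bound]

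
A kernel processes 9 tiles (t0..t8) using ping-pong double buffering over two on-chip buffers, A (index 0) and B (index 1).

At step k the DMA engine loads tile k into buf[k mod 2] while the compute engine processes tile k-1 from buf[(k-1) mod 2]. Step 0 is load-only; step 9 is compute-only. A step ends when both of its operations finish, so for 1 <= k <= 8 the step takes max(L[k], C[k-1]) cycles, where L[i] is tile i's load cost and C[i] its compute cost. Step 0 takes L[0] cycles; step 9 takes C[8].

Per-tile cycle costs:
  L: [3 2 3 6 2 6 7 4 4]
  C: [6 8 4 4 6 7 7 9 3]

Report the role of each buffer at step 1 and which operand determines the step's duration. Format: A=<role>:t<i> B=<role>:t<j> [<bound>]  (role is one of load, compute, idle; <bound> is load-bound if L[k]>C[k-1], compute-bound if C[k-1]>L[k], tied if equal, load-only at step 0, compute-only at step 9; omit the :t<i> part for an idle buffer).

step 1: A=compute:t0 B=load:t1 [compute-bound]

  0. 3=3c; end=3; A:t0 B:-
  1. max(2,6)=6c; end=9; A:t0 B:t1
  2. max(3,8)=8c; end=17; A:t2 B:t1
  3. max(6,4)=6c; end=23; A:t2 B:t3
  4. max(2,4)=4c; end=27; A:t4 B:t3
  5. max(6,6)=6c; end=33; A:t4 B:t5
  6. max(7,7)=7c; end=40; A:t6 B:t5
  7. max(4,7)=7c; end=47; A:t6 B:t7
  8. max(4,9)=9c; end=56; A:t8 B:t7
  9. 3=3c; end=59; A:t8 B:t7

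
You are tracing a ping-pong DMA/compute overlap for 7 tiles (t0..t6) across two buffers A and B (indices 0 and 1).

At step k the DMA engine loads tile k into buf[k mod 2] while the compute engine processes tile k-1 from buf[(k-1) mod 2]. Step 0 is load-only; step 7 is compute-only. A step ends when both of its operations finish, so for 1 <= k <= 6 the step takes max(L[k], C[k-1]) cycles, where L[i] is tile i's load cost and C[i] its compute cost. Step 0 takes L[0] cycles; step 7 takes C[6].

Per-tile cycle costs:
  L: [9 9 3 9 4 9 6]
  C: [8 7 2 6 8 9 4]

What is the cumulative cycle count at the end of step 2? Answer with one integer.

  0. 9=9c; end=9; A:t0 B:-
  1. max(9,8)=9c; end=18; A:t0 B:t1
  2. max(3,7)=7c; end=25; A:t2 B:t1
  3. max(9,2)=9c; end=34; A:t2 B:t3
  4. max(4,6)=6c; end=40; A:t4 B:t3
  5. max(9,8)=9c; end=49; A:t4 B:t5
  6. max(6,9)=9c; end=58; A:t6 B:t5
  7. 4=4c; end=62; A:t6 B:t5

end_cycle[2] = 25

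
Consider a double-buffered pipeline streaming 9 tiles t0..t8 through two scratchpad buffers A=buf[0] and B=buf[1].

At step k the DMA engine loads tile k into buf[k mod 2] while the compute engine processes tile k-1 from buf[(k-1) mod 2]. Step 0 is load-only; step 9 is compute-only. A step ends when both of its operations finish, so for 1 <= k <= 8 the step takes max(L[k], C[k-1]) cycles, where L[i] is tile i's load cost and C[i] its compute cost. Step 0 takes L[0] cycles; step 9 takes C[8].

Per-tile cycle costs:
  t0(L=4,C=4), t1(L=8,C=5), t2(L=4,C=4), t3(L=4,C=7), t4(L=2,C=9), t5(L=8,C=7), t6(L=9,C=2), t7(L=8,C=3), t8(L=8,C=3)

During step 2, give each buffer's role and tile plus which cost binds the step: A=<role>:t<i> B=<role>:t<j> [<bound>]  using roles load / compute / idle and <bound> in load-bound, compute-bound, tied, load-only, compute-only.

step 2: A=load:t2 B=compute:t1 [compute-bound]

  0. 4=4c; end=4; A:t0 B:-
  1. max(8,4)=8c; end=12; A:t0 B:t1
  2. max(4,5)=5c; end=17; A:t2 B:t1
  3. max(4,4)=4c; end=21; A:t2 B:t3
  4. max(2,7)=7c; end=28; A:t4 B:t3
  5. max(8,9)=9c; end=37; A:t4 B:t5
  6. max(9,7)=9c; end=46; A:t6 B:t5
  7. max(8,2)=8c; end=54; A:t6 B:t7
  8. max(8,3)=8c; end=62; A:t8 B:t7
  9. 3=3c; end=65; A:t8 B:t7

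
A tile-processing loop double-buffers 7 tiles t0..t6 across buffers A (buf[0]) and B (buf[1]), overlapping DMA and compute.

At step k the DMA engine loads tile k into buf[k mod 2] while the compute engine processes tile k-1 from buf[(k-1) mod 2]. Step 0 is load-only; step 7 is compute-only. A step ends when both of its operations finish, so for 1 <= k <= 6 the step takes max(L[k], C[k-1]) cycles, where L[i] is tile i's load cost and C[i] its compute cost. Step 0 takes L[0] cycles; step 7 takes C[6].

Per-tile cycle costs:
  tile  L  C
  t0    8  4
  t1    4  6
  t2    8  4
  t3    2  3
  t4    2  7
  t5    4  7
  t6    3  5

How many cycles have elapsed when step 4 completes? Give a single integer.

  0. 8=8c; end=8; A:t0 B:-
  1. max(4,4)=4c; end=12; A:t0 B:t1
  2. max(8,6)=8c; end=20; A:t2 B:t1
  3. max(2,4)=4c; end=24; A:t2 B:t3
  4. max(2,3)=3c; end=27; A:t4 B:t3
  5. max(4,7)=7c; end=34; A:t4 B:t5
  6. max(3,7)=7c; end=41; A:t6 B:t5
  7. 5=5c; end=46; A:t6 B:t5

end_cycle[4] = 27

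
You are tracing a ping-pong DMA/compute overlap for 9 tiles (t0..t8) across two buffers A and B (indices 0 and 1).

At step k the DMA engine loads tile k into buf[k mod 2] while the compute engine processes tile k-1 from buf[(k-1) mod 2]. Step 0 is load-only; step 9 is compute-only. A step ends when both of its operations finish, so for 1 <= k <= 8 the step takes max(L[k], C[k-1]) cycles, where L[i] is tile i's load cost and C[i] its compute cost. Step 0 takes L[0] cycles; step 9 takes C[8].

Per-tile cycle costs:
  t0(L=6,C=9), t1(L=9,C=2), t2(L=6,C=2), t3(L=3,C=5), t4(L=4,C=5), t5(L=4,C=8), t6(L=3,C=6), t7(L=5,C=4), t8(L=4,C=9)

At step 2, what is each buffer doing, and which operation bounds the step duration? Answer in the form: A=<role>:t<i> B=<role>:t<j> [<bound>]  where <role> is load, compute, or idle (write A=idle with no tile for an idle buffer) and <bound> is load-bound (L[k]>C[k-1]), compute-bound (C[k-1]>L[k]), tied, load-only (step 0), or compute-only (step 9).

[0] DMA t0→A (6c) ∥ CU idle ⇒ 6c, clock 6
[1] DMA t1→B (9c) ∥ CU A:t0 (9c) ⇒ 9c, clock 15
[2] DMA t2→A (6c) ∥ CU B:t1 (2c) ⇒ 6c, clock 21
[3] DMA t3→B (3c) ∥ CU A:t2 (2c) ⇒ 3c, clock 24
[4] DMA t4→A (4c) ∥ CU B:t3 (5c) ⇒ 5c, clock 29
[5] DMA t5→B (4c) ∥ CU A:t4 (5c) ⇒ 5c, clock 34
[6] DMA t6→A (3c) ∥ CU B:t5 (8c) ⇒ 8c, clock 42
[7] DMA t7→B (5c) ∥ CU A:t6 (6c) ⇒ 6c, clock 48
[8] DMA t8→A (4c) ∥ CU B:t7 (4c) ⇒ 4c, clock 52
[9] DMA idle ∥ CU A:t8 (9c) ⇒ 9c, clock 61

step 2: A=load:t2 B=compute:t1 [load-bound]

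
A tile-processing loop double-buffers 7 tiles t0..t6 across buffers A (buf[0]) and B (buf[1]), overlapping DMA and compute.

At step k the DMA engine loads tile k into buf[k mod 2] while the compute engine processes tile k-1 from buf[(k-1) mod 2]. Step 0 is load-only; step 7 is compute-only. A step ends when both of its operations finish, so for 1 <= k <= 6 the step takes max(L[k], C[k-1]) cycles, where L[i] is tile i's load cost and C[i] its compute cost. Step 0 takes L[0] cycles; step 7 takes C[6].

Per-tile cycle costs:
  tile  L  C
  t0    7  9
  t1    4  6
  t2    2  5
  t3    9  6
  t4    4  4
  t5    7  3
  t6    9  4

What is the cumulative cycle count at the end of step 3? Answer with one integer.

step 0: L[0]=7 → dur=7, Σ=7 | A=load:t0 B=idle [load-only]
step 1: L[1]=4 C[0]=9 → dur=9, Σ=16 | A=compute:t0 B=load:t1 [compute-bound]
step 2: L[2]=2 C[1]=6 → dur=6, Σ=22 | A=load:t2 B=compute:t1 [compute-bound]
step 3: L[3]=9 C[2]=5 → dur=9, Σ=31 | A=compute:t2 B=load:t3 [load-bound]
step 4: L[4]=4 C[3]=6 → dur=6, Σ=37 | A=load:t4 B=compute:t3 [compute-bound]
step 5: L[5]=7 C[4]=4 → dur=7, Σ=44 | A=compute:t4 B=load:t5 [load-bound]
step 6: L[6]=9 C[5]=3 → dur=9, Σ=53 | A=load:t6 B=compute:t5 [load-bound]
step 7: C[6]=4 → dur=4, Σ=57 | A=compute:t6 B=idle [compute-only]

end_cycle[3] = 31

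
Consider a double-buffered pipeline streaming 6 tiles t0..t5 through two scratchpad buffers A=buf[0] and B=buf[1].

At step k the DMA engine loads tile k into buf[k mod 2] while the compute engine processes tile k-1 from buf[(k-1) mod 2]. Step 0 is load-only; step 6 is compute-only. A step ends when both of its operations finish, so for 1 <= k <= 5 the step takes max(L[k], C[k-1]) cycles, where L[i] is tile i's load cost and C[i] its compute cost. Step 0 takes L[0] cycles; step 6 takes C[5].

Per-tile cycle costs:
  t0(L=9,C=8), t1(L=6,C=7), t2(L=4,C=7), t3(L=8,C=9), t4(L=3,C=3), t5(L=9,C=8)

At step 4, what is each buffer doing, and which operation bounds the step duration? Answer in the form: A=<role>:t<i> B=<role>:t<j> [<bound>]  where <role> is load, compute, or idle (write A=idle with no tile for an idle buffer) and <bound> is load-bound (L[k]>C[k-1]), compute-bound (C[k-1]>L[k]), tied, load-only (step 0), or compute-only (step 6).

k=0 load=t0/9c comp=- wait=9 total=9
k=1 load=t1/6c comp=t0/8c wait=8 total=17
k=2 load=t2/4c comp=t1/7c wait=7 total=24
k=3 load=t3/8c comp=t2/7c wait=8 total=32
k=4 load=t4/3c comp=t3/9c wait=9 total=41
k=5 load=t5/9c comp=t4/3c wait=9 total=50
k=6 load=- comp=t5/8c wait=8 total=58

step 4: A=load:t4 B=compute:t3 [compute-bound]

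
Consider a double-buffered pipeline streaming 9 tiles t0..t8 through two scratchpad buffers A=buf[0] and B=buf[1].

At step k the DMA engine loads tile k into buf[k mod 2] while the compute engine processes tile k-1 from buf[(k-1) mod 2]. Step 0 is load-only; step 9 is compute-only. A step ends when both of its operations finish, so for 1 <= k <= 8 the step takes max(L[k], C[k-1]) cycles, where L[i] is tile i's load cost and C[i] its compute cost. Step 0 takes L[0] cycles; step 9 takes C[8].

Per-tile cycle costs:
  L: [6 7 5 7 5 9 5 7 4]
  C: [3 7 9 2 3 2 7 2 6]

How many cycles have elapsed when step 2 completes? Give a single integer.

k=0 load=t0/6c comp=- wait=6 total=6
k=1 load=t1/7c comp=t0/3c wait=7 total=13
k=2 load=t2/5c comp=t1/7c wait=7 total=20
k=3 load=t3/7c comp=t2/9c wait=9 total=29
k=4 load=t4/5c comp=t3/2c wait=5 total=34
k=5 load=t5/9c comp=t4/3c wait=9 total=43
k=6 load=t6/5c comp=t5/2c wait=5 total=48
k=7 load=t7/7c comp=t6/7c wait=7 total=55
k=8 load=t8/4c comp=t7/2c wait=4 total=59
k=9 load=- comp=t8/6c wait=6 total=65

end_cycle[2] = 20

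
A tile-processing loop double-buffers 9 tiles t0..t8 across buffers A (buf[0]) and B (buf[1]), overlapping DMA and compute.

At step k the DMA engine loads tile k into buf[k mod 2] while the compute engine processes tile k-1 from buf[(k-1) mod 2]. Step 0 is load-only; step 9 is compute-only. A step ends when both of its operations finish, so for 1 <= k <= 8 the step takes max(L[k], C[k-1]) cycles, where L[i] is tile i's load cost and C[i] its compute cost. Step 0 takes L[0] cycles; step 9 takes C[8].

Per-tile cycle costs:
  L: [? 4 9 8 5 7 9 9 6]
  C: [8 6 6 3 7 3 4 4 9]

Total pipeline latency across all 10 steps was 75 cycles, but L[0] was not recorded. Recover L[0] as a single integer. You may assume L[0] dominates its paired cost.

step 0: dur = L[0]=? = L[0]  (unknown; binding)
step 1: dur = max(L[1]=4, C[0]=8) = 8
step 2: dur = max(L[2]=9, C[1]=6) = 9
step 3: dur = max(L[3]=8, C[2]=6) = 8
step 4: dur = max(L[4]=5, C[3]=3) = 5
step 5: dur = max(L[5]=7, C[4]=7) = 7
step 6: dur = max(L[6]=9, C[5]=3) = 9
step 7: dur = max(L[7]=9, C[6]=4) = 9
step 8: dur = max(L[8]=6, C[7]=4) = 6
step 9: dur = C[8]=9 = 9
sum of known step durations = 70
dur[0] = total - known = 75 - 70 = 5
L[0] is the binding max in step 0, so L[0] = dur[0] = 5

L[0] = 5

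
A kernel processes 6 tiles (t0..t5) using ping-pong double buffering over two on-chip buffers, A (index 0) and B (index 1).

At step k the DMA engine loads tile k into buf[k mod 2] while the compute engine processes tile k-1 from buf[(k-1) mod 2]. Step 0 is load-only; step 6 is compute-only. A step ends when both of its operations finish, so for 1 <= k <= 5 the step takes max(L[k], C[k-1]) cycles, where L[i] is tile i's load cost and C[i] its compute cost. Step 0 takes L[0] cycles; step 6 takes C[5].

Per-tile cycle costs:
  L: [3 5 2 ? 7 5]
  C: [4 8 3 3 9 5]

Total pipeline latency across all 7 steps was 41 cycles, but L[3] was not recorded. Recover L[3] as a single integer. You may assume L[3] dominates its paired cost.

L[3] = 4

step 0 = dur = L[0]=3 = 3
step 1 = dur = max(L[1]=5, C[0]=4) = 5
step 2 = dur = max(L[2]=2, C[1]=8) = 8
step 3 = dur = max(L[3]=?, C[2]=3) = L[3]  (unknown; binding)
step 4 = dur = max(L[4]=7, C[3]=3) = 7
step 5 = dur = max(L[5]=5, C[4]=9) = 9
step 6 = dur = C[5]=5 = 5
sum of known step durations = 37
dur[3] = total - known = 41 - 37 = 4
L[3] is the binding max in step 3, so L[3] = dur[3] = 4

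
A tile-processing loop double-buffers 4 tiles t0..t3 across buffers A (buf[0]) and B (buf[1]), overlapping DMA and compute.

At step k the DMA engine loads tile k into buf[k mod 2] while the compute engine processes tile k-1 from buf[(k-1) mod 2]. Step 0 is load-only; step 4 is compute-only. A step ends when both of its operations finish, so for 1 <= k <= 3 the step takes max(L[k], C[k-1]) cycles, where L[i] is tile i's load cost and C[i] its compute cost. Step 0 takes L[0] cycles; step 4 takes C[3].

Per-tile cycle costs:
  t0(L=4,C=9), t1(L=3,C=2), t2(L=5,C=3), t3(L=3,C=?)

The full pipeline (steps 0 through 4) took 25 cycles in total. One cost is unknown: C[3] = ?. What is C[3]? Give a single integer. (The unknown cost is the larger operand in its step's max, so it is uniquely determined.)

C[3] = 4

step 0 | dur = L[0]=4 = 4
step 1 | dur = max(L[1]=3, C[0]=9) = 9
step 2 | dur = max(L[2]=5, C[1]=2) = 5
step 3 | dur = max(L[3]=3, C[2]=3) = 3
step 4 | dur = C[3]=? = C[3]  (unknown; binding)
sum of known step durations = 21
dur[4] = total - known = 25 - 21 = 4
C[3] is the binding max in step 4, so C[3] = dur[4] = 4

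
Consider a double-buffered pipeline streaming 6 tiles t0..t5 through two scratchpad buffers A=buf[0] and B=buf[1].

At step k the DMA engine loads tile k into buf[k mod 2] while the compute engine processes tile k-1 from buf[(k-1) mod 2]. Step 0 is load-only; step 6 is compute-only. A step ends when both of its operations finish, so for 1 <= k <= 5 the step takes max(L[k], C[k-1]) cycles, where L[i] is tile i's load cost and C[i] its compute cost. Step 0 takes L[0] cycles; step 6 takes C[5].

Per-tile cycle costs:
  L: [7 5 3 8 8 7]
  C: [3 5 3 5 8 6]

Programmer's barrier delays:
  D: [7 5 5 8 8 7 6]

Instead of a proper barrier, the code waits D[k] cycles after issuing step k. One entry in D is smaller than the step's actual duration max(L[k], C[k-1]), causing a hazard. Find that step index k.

hazard at step 5

[0] required=L[0]=7=7 vs D=7 ok
[1] required=max(L[1]=5,C[0]=3)=5 vs D=5 ok
[2] required=max(L[2]=3,C[1]=5)=5 vs D=5 ok
[3] required=max(L[3]=8,C[2]=3)=8 vs D=8 ok
[4] required=max(L[4]=8,C[3]=5)=8 vs D=8 ok
[5] required=max(L[5]=7,C[4]=8)=8 vs D=7 SHORT
[6] required=C[5]=6=6 vs D=6 ok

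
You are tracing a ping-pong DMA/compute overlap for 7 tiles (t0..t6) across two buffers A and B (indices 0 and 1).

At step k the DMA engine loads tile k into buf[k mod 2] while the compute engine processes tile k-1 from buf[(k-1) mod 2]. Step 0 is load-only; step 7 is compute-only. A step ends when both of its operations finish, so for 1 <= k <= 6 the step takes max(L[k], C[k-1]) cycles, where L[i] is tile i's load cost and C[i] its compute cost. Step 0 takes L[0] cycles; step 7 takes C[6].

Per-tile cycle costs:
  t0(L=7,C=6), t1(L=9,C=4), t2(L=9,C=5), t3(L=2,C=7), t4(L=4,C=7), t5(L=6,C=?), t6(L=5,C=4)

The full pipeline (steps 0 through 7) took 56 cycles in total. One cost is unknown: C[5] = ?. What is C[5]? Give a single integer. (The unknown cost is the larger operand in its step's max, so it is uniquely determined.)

C[5] = 8

step 0 → dur = L[0]=7 = 7
step 1 → dur = max(L[1]=9, C[0]=6) = 9
step 2 → dur = max(L[2]=9, C[1]=4) = 9
step 3 → dur = max(L[3]=2, C[2]=5) = 5
step 4 → dur = max(L[4]=4, C[3]=7) = 7
step 5 → dur = max(L[5]=6, C[4]=7) = 7
step 6 → dur = max(L[6]=5, C[5]=?) = C[5]  (unknown; binding)
step 7 → dur = C[6]=4 = 4
sum of known step durations = 48
dur[6] = total - known = 56 - 48 = 8
C[5] is the binding max in step 6, so C[5] = dur[6] = 8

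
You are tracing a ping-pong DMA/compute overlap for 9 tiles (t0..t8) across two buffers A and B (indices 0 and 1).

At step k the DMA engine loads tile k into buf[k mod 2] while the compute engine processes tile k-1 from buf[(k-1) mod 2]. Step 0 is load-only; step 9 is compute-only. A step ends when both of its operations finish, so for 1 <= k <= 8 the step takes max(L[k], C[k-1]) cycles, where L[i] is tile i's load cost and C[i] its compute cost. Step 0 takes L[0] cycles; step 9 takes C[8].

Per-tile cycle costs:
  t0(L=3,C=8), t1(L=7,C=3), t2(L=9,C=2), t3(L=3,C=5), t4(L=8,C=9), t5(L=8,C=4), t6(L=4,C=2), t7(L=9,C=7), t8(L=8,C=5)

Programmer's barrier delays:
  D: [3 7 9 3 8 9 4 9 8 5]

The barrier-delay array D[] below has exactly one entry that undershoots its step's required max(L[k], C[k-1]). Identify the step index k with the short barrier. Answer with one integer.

hazard at step 1

k=0 barrier L[0]=3→3c, D[0]=3 ok
k=1 barrier max(L[1]=7,C[0]=8)→8c, D[1]=7 SHORT
k=2 barrier max(L[2]=9,C[1]=3)→9c, D[2]=9 ok
k=3 barrier max(L[3]=3,C[2]=2)→3c, D[3]=3 ok
k=4 barrier max(L[4]=8,C[3]=5)→8c, D[4]=8 ok
k=5 barrier max(L[5]=8,C[4]=9)→9c, D[5]=9 ok
k=6 barrier max(L[6]=4,C[5]=4)→4c, D[6]=4 ok
k=7 barrier max(L[7]=9,C[6]=2)→9c, D[7]=9 ok
k=8 barrier max(L[8]=8,C[7]=7)→8c, D[8]=8 ok
k=9 barrier C[8]=5→5c, D[9]=5 ok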